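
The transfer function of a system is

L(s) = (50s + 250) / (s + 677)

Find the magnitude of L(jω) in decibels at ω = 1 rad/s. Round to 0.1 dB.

Substitute s = j1:
Numerator: 50(j1) + 250 = 250 + j50
Denominator: (j1) + 677 = 677 + j1
|N| = √(250² + 50²) ≈ 254.95, ∠N ≈ 11.31°
|D| = √(677² + 1²) ≈ 677, ∠D ≈ 0.08°
|L| = 254.95 / 677 ≈ 0.37659
Gain = 20 log₁₀(0.37659) ≈ -8.48 dB

-8.5 dB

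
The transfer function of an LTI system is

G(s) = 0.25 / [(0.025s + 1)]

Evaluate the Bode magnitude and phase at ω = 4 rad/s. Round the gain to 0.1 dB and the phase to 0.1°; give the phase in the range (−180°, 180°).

At ω = 4 rad/s:
pole (1 + j4·0.025) = 1 + j0.1 → |·| ≈ 1.005, ∠ ≈ 5.71°
|G| = 0.25 · 1 / (1.005) ≈ 0.24876
Gain = 20 log₁₀(0.24876) ≈ -12.08 dB
∠G = (0°) − (5.71°) = -5.71°

-12.1 dB, -5.7°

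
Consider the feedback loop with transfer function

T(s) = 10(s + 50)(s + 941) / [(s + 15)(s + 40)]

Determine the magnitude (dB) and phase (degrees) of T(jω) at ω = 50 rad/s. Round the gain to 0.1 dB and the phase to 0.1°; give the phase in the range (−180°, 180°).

46.0 dB, -76.6°

At s = jω = j50:
zero (s+50): 50 + j50 → |·| = √(50²+50²) = √5000 ≈ 70.711, ∠ = arctan(50/50) ≈ 45.00°
zero (s+941): 941 + j50 → |·| = √(941²+50²) = √887981 ≈ 942.33, ∠ = arctan(50/941) ≈ 3.04°
pole (s+15): 15 + j50 → |·| = √(15²+50²) = √2725 ≈ 52.202, ∠ = arctan(50/15) ≈ 73.30°
pole (s+40): 40 + j50 → |·| = √(40²+50²) = √4100 ≈ 64.031, ∠ = arctan(50/40) ≈ 51.34°
|T| = 10 · 66633 / 3342.5 ≈ 199.35
Gain = 20 log₁₀(199.35) ≈ 45.99 dB
∠T = 48.04° − 124.64° = -76.60°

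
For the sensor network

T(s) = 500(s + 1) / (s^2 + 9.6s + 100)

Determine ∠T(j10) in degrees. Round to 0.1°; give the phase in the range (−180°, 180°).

At s = jω = j10:
zero (s+1): 1 + j10 → |·| = √(1²+10²) = √101 ≈ 10.05, ∠ = arctan(10/1) ≈ 84.29°
quadratic: (j10)² + 9.6·j10 + 100 = 0 + j96 → |·| ≈ 96, ∠ ≈ 90.00°
∠T = 84.29° − 90.00° = -5.71°

-5.7°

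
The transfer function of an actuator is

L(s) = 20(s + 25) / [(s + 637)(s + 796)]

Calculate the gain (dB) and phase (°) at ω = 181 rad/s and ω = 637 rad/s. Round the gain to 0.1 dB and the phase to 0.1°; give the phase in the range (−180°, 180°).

ω = 181: -43.4 dB, 53.5°; ω = 637: -37.2 dB, 4.1°

At s = jω = j181:
zero (s+25): 25 + j181 → |·| = √(25²+181²) = √33386 ≈ 182.72, ∠ = arctan(181/25) ≈ 82.14°
pole (s+637): 637 + j181 → |·| = √(637²+181²) = √438530 ≈ 662.22, ∠ = arctan(181/637) ≈ 15.86°
pole (s+796): 796 + j181 → |·| = √(796²+181²) = √666377 ≈ 816.32, ∠ = arctan(181/796) ≈ 12.81°
|L| = 20 · 182.72 / 5.4058e+05 ≈ 0.0067601
Gain = 20 log₁₀(0.0067601) ≈ -43.40 dB
∠L = 82.14° − 28.67° = 53.47°

At s = jω = j637:
zero (s+25): 25 + j637 → |·| = √(25²+637²) = √406394 ≈ 637.49, ∠ = arctan(637/25) ≈ 87.75°
pole (s+637): 637 + j637 → |·| = √(637²+637²) = √811538 ≈ 900.85, ∠ = arctan(637/637) ≈ 45.00°
pole (s+796): 796 + j637 → |·| = √(796²+637²) = √1039385 ≈ 1019.5, ∠ = arctan(637/796) ≈ 38.67°
|L| = 20 · 637.49 / 9.1842e+05 ≈ 0.013882
Gain = 20 log₁₀(0.013882) ≈ -37.15 dB
∠L = 87.75° − 83.67° = 4.08°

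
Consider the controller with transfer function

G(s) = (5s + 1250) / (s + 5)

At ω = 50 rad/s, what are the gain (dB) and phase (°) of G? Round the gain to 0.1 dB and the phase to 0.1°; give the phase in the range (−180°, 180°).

Substitute s = j50:
Numerator: 5(j50) + 1250 = 1250 + j250
Denominator: (j50) + 5 = 5 + j50
|N| = √(1250² + 250²) ≈ 1274.8, ∠N ≈ 11.31°
|D| = √(5² + 50²) ≈ 50.249, ∠D ≈ 84.29°
|G| = 1274.8 / 50.249 ≈ 25.37
Gain = 20 log₁₀(25.37) ≈ 28.09 dB
∠G = 11.31° − 84.29° = -72.98°

28.1 dB, -73.0°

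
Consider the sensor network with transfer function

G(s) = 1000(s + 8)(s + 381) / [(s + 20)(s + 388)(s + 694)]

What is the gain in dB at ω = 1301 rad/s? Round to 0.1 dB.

-3.4 dB

At s = jω = j1301:
zero (s+8): 8 + j1301 → |·| = √(8²+1301²) = √1692665 ≈ 1301, ∠ = arctan(1301/8) ≈ 89.65°
zero (s+381): 381 + j1301 → |·| = √(381²+1301²) = √1837762 ≈ 1355.6, ∠ = arctan(1301/381) ≈ 73.68°
pole (s+20): 20 + j1301 → |·| = √(20²+1301²) = √1693001 ≈ 1301.2, ∠ = arctan(1301/20) ≈ 89.12°
pole (s+388): 388 + j1301 → |·| = √(388²+1301²) = √1843145 ≈ 1357.6, ∠ = arctan(1301/388) ≈ 73.39°
pole (s+694): 694 + j1301 → |·| = √(694²+1301²) = √2174237 ≈ 1474.5, ∠ = arctan(1301/694) ≈ 61.92°
|G| = 1000 · 1.7636e+06 / 2.6047e+09 ≈ 0.67708
Gain = 20 log₁₀(0.67708) ≈ -3.39 dB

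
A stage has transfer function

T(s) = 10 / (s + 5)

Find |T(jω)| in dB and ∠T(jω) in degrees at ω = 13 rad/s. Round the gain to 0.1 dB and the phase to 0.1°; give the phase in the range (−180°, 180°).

Substitute s = j13:
Numerator: 10 = 10 + j0
Denominator: (j13) + 5 = 5 + j13
|N| = √(10² + 0²) ≈ 10, ∠N ≈ 0.00°
|D| = √(5² + 13²) ≈ 13.928, ∠D ≈ 68.96°
|T| = 10 / 13.928 ≈ 0.71798
Gain = 20 log₁₀(0.71798) ≈ -2.88 dB
∠T = 0.00° − 68.96° = -68.96°

-2.9 dB, -69.0°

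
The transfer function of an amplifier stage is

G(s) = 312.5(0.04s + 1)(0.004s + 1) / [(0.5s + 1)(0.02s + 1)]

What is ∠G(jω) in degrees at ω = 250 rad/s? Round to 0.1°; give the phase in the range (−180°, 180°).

-38.9°

At ω = 250 rad/s:
zero (1 + j250·0.04) = 1 + j10 → |·| ≈ 10.05, ∠ ≈ 84.29°
zero (1 + j250·0.004) = 1 + j1 → |·| ≈ 1.4142, ∠ ≈ 45.00°
pole (1 + j250·0.5) = 1 + j125 → |·| ≈ 125, ∠ ≈ 89.54°
pole (1 + j250·0.02) = 1 + j5 → |·| ≈ 5.099, ∠ ≈ 78.69°
∠G = (84.29° + 45.00°) − (89.54° + 78.69°) = -38.94°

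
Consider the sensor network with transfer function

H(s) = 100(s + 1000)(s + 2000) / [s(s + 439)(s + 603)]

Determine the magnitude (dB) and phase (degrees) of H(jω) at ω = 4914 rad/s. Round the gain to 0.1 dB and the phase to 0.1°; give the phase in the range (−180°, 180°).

-33.1 dB, -111.5°

At s = jω = j4914:
zero (s+1000): 1000 + j4914 → |·| = √(1000²+4914²) = √25147396 ≈ 5014.7, ∠ = arctan(4914/1000) ≈ 78.50°
zero (s+2000): 2000 + j4914 → |·| = √(2000²+4914²) = √28147396 ≈ 5305.4, ∠ = arctan(4914/2000) ≈ 67.85°
pole (s+439): 439 + j4914 → |·| = √(439²+4914²) = √24340117 ≈ 4933.6, ∠ = arctan(4914/439) ≈ 84.89°
pole (s+603): 603 + j4914 → |·| = √(603²+4914²) = √24511005 ≈ 4950.9, ∠ = arctan(4914/603) ≈ 83.00°
pole at origin: |s| = 4914, ∠ = 90.00° (in denominator)
|H| = 100 · 2.6605e+07 / 1.2003e+11 ≈ 0.022165
Gain = 20 log₁₀(0.022165) ≈ -33.09 dB
∠H = 146.35° − 257.89° = -111.54°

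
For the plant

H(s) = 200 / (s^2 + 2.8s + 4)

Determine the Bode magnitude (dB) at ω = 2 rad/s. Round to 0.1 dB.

At s = jω = j2:
quadratic: (j2)² + 2.8·j2 + 4 = 0 + j5.6 → |·| ≈ 5.6, ∠ ≈ 90.00°
|H| = 200 / 5.6 ≈ 35.714
Gain = 20 log₁₀(35.714) ≈ 31.06 dB

31.1 dB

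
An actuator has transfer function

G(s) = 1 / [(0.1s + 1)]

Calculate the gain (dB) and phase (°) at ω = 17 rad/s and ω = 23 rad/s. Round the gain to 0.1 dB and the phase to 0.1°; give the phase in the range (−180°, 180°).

ω = 17: -5.9 dB, -59.5°; ω = 23: -8.0 dB, -66.5°

At ω = 17 rad/s:
pole (1 + j17·0.1) = 1 + j1.7 → |·| ≈ 1.9723, ∠ ≈ 59.53°
|G| = 1 · 1 / (1.9723) ≈ 0.50702
Gain = 20 log₁₀(0.50702) ≈ -5.90 dB
∠G = (0°) − (59.53°) = -59.53°

At ω = 23 rad/s:
pole (1 + j23·0.1) = 1 + j2.3 → |·| ≈ 2.508, ∠ ≈ 66.50°
|G| = 1 · 1 / (2.508) ≈ 0.39872
Gain = 20 log₁₀(0.39872) ≈ -7.99 dB
∠G = (0°) − (66.50°) = -66.50°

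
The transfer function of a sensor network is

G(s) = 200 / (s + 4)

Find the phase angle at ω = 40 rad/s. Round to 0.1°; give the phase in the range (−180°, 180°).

At s = jω = j40:
pole (s+4): 4 + j40 → |·| = √(4²+40²) = √1616 ≈ 40.2, ∠ = arctan(40/4) ≈ 84.29°
∠G = 0.00° − 84.29° = -84.29°

-84.3°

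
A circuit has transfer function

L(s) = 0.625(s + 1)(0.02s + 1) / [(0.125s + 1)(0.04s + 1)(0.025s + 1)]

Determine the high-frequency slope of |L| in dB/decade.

-20 dB/decade

Each pole contributes −20 dB/decade at high frequency; each zero contributes +20 dB/decade.
Net: 2 zero(s) − 3 pole(s) → -20 dB/decade.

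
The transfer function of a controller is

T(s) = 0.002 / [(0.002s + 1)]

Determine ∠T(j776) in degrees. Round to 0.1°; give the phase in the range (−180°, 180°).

At ω = 776 rad/s:
pole (1 + j776·0.002) = 1 + j1.552 → |·| ≈ 1.8463, ∠ ≈ 57.21°
∠T = (0°) − (57.21°) = -57.21°

-57.2°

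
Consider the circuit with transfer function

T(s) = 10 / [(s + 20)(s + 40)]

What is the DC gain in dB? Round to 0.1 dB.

T(0) = 10 / (20·40) = 0.0125
20 log₁₀(0.0125) ≈ -38.06 dB

-38.1 dB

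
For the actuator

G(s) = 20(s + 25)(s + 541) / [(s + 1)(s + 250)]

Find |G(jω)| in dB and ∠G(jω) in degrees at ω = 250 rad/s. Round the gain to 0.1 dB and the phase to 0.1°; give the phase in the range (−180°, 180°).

At s = jω = j250:
zero (s+25): 25 + j250 → |·| = √(25²+250²) = √63125 ≈ 251.25, ∠ = arctan(250/25) ≈ 84.29°
zero (s+541): 541 + j250 → |·| = √(541²+250²) = √355181 ≈ 595.97, ∠ = arctan(250/541) ≈ 24.80°
pole (s+1): 1 + j250 → |·| = √(1²+250²) = √62501 ≈ 250, ∠ = arctan(250/1) ≈ 89.77°
pole (s+250): 250 + j250 → |·| = √(250²+250²) = √125000 ≈ 353.55, ∠ = arctan(250/250) ≈ 45.00°
|G| = 20 · 1.4974e+05 / 88388 ≈ 33.882
Gain = 20 log₁₀(33.882) ≈ 30.60 dB
∠G = 109.09° − 134.77° = -25.68°

30.6 dB, -25.7°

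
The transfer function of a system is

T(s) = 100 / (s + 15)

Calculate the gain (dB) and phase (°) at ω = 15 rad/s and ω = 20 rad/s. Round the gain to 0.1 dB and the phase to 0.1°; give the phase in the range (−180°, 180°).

ω = 15: 13.5 dB, -45.0°; ω = 20: 12.0 dB, -53.1°

At s = jω = j15:
pole (s+15): 15 + j15 → |·| = √(15²+15²) = √450 ≈ 21.213, ∠ = arctan(15/15) ≈ 45.00°
|T| = 100 / 21.213 ≈ 4.7141
Gain = 20 log₁₀(4.7141) ≈ 13.47 dB
∠T = 0.00° − 45.00° = -45.00°

At s = jω = j20:
pole (s+15): 15 + j20 → |·| = √(15²+20²) = √625 ≈ 25, ∠ = arctan(20/15) ≈ 53.13°
|T| = 100 / 25 ≈ 4
Gain = 20 log₁₀(4) ≈ 12.04 dB
∠T = 0.00° − 53.13° = -53.13°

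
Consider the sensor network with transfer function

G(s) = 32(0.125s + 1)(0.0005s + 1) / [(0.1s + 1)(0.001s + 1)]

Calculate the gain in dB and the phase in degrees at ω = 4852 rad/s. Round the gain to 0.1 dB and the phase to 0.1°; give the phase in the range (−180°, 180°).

At ω = 4852 rad/s:
zero (1 + j4852·0.125) = 1 + j606.5 → |·| ≈ 606.5, ∠ ≈ 89.91°
zero (1 + j4852·0.0005) = 1 + j2.426 → |·| ≈ 2.624, ∠ ≈ 67.60°
pole (1 + j4852·0.1) = 1 + j485.2 → |·| ≈ 485.2, ∠ ≈ 89.88°
pole (1 + j4852·0.001) = 1 + j4.852 → |·| ≈ 4.954, ∠ ≈ 78.35°
|G| = 32 · 606.5 · 2.624 / (485.2 · 4.954) ≈ 21.187
Gain = 20 log₁₀(21.187) ≈ 26.52 dB
∠G = (89.91° + 67.60°) − (89.88° + 78.35°) = -10.72°

26.5 dB, -10.7°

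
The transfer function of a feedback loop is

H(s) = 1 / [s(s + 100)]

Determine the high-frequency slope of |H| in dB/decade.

-40 dB/decade

Each pole contributes −20 dB/decade at high frequency; each zero contributes +20 dB/decade.
Net: 0 zero(s) − 2 pole(s) → -40 dB/decade.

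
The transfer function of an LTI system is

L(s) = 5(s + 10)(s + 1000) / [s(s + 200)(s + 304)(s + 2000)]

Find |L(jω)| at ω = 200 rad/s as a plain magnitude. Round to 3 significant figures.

At s = jω = j200:
zero (s+10): 10 + j200 → |·| = √(10²+200²) = √40100 ≈ 200.25, ∠ = arctan(200/10) ≈ 87.14°
zero (s+1000): 1000 + j200 → |·| = √(1000²+200²) = √1040000 ≈ 1019.8, ∠ = arctan(200/1000) ≈ 11.31°
pole (s+200): 200 + j200 → |·| = √(200²+200²) = √80000 ≈ 282.84, ∠ = arctan(200/200) ≈ 45.00°
pole (s+304): 304 + j200 → |·| = √(304²+200²) = √132416 ≈ 363.89, ∠ = arctan(200/304) ≈ 33.34°
pole (s+2000): 2000 + j200 → |·| = √(2000²+200²) = √4040000 ≈ 2010, ∠ = arctan(200/2000) ≈ 5.71°
pole at origin: |s| = 200, ∠ = 90.00° (in denominator)
|L| = 5 · 2.0421e+05 / 4.1375e+10 ≈ 2.4678e-05

2.47e-05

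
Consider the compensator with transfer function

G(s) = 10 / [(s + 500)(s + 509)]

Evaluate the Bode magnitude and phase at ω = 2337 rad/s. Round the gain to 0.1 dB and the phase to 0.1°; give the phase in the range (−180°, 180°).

At s = jω = j2337:
pole (s+500): 500 + j2337 → |·| = √(500²+2337²) = √5711569 ≈ 2389.9, ∠ = arctan(2337/500) ≈ 77.92°
pole (s+509): 509 + j2337 → |·| = √(509²+2337²) = √5720650 ≈ 2391.8, ∠ = arctan(2337/509) ≈ 77.71°
|G| = 10 / 5.7162e+06 ≈ 1.7494e-06
Gain = 20 log₁₀(1.7494e-06) ≈ -115.14 dB
∠G = 0.00° − 155.63° = -155.63°

-115.1 dB, -155.6°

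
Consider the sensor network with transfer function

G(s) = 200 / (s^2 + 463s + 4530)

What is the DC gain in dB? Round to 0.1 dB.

G(0) = 200 / 4530 ≈ 0.04415
20 log₁₀(0.04415) ≈ -27.10 dB

-27.1 dB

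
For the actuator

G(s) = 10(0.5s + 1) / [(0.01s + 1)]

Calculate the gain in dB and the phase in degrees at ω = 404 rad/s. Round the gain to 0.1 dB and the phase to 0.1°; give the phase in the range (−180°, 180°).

53.7 dB, 13.6°

At ω = 404 rad/s:
zero (1 + j404·0.5) = 1 + j202 → |·| ≈ 202, ∠ ≈ 89.72°
pole (1 + j404·0.01) = 1 + j4.04 → |·| ≈ 4.1619, ∠ ≈ 76.10°
|G| = 10 · 202 / (4.1619) ≈ 485.36
Gain = 20 log₁₀(485.36) ≈ 53.72 dB
∠G = (89.72°) − (76.10°) = 13.62°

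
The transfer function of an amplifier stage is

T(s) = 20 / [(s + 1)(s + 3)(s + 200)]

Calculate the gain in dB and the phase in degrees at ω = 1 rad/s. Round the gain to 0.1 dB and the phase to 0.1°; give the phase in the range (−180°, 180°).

-33.0 dB, -63.7°

At s = jω = j1:
pole (s+1): 1 + j1 → |·| = √(1²+1²) = √2 ≈ 1.4142, ∠ = arctan(1/1) ≈ 45.00°
pole (s+3): 3 + j1 → |·| = √(3²+1²) = √10 ≈ 3.1623, ∠ = arctan(1/3) ≈ 18.43°
pole (s+200): 200 + j1 → |·| = √(200²+1²) = √40001 ≈ 200, ∠ = arctan(1/200) ≈ 0.29°
|T| = 20 / 894.42 ≈ 0.022361
Gain = 20 log₁₀(0.022361) ≈ -33.01 dB
∠T = 0.00° − 63.72° = -63.72°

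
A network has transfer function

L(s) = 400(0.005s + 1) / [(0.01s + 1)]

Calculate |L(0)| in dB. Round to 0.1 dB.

L(0) = 400 · 1 / 1 = 400
20 log₁₀(400) ≈ 52.04 dB

52.0 dB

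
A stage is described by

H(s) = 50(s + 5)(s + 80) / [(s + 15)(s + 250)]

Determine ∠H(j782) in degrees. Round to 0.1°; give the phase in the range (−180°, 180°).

At s = jω = j782:
zero (s+5): 5 + j782 → |·| = √(5²+782²) = √611549 ≈ 782.02, ∠ = arctan(782/5) ≈ 89.63°
zero (s+80): 80 + j782 → |·| = √(80²+782²) = √617924 ≈ 786.08, ∠ = arctan(782/80) ≈ 84.16°
pole (s+15): 15 + j782 → |·| = √(15²+782²) = √611749 ≈ 782.14, ∠ = arctan(782/15) ≈ 88.90°
pole (s+250): 250 + j782 → |·| = √(250²+782²) = √674024 ≈ 820.99, ∠ = arctan(782/250) ≈ 72.27°
∠H = 173.79° − 161.17° = 12.62°

12.6°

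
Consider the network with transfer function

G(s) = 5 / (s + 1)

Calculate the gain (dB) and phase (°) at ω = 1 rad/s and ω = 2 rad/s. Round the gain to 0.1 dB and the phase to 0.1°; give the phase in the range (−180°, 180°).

ω = 1: 11.0 dB, -45.0°; ω = 2: 7.0 dB, -63.4°

At s = jω = j1:
pole (s+1): 1 + j1 → |·| = √(1²+1²) = √2 ≈ 1.4142, ∠ = arctan(1/1) ≈ 45.00°
|G| = 5 / 1.4142 ≈ 3.5356
Gain = 20 log₁₀(3.5356) ≈ 10.97 dB
∠G = 0.00° − 45.00° = -45.00°

At s = jω = j2:
pole (s+1): 1 + j2 → |·| = √(1²+2²) = √5 ≈ 2.2361, ∠ = arctan(2/1) ≈ 63.43°
|G| = 5 / 2.2361 ≈ 2.236
Gain = 20 log₁₀(2.236) ≈ 6.99 dB
∠G = 0.00° − 63.43° = -63.43°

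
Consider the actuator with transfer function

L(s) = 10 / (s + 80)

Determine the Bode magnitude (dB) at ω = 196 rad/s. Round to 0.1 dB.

-26.5 dB

Substitute s = j196:
Numerator: 10 = 10 + j0
Denominator: (j196) + 80 = 80 + j196
|N| = √(10² + 0²) ≈ 10, ∠N ≈ 0.00°
|D| = √(80² + 196²) ≈ 211.7, ∠D ≈ 67.80°
|L| = 10 / 211.7 ≈ 0.047237
Gain = 20 log₁₀(0.047237) ≈ -26.51 dB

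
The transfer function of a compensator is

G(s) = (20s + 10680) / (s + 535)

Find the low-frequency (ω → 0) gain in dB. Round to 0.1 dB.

G(0) = 10680 / 535 ≈ 19.963
20 log₁₀(19.963) ≈ 26.00 dB

26.0 dB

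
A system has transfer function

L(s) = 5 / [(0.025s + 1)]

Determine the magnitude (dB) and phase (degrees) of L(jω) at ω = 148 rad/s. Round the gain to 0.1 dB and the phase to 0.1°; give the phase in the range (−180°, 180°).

2.3 dB, -74.9°

At ω = 148 rad/s:
pole (1 + j148·0.025) = 1 + j3.7 → |·| ≈ 3.8328, ∠ ≈ 74.88°
|L| = 5 · 1 / (3.8328) ≈ 1.3045
Gain = 20 log₁₀(1.3045) ≈ 2.31 dB
∠L = (0°) − (74.88°) = -74.88°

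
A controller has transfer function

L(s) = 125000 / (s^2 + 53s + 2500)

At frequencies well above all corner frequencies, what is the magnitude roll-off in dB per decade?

-40 dB/decade

Each pole contributes −20 dB/decade at high frequency; each zero contributes +20 dB/decade.
Net: 0 zero(s) − 2 pole(s) → -40 dB/decade.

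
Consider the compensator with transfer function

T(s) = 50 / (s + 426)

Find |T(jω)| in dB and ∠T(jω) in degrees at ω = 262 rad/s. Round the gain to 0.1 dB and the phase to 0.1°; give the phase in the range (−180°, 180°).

-20.0 dB, -31.6°

At s = jω = j262:
pole (s+426): 426 + j262 → |·| = √(426²+262²) = √250120 ≈ 500.12, ∠ = arctan(262/426) ≈ 31.59°
|T| = 50 / 500.12 ≈ 0.099976
Gain = 20 log₁₀(0.099976) ≈ -20.00 dB
∠T = 0.00° − 31.59° = -31.59°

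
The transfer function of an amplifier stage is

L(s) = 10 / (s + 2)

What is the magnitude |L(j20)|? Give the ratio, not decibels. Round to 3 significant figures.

0.498

Substitute s = j20:
Numerator: 10 = 10 + j0
Denominator: (j20) + 2 = 2 + j20
|N| = √(10² + 0²) ≈ 10, ∠N ≈ 0.00°
|D| = √(2² + 20²) ≈ 20.1, ∠D ≈ 84.29°
|L| = 10 / 20.1 ≈ 0.49751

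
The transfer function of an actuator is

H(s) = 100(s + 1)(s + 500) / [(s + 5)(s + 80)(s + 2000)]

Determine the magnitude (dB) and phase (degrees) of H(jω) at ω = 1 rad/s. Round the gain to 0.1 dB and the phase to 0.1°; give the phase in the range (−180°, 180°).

-21.2 dB, 33.1°

At s = jω = j1:
zero (s+1): 1 + j1 → |·| = √(1²+1²) = √2 ≈ 1.4142, ∠ = arctan(1/1) ≈ 45.00°
zero (s+500): 500 + j1 → |·| = √(500²+1²) = √250001 ≈ 500, ∠ = arctan(1/500) ≈ 0.11°
pole (s+5): 5 + j1 → |·| = √(5²+1²) = √26 ≈ 5.099, ∠ = arctan(1/5) ≈ 11.31°
pole (s+80): 80 + j1 → |·| = √(80²+1²) = √6401 ≈ 80.006, ∠ = arctan(1/80) ≈ 0.72°
pole (s+2000): 2000 + j1 → |·| = √(2000²+1²) = √4000001 ≈ 2000, ∠ = arctan(1/2000) ≈ 0.03°
|H| = 100 · 707.1 / 8.159e+05 ≈ 0.086665
Gain = 20 log₁₀(0.086665) ≈ -21.24 dB
∠H = 45.11° − 12.06° = 33.05°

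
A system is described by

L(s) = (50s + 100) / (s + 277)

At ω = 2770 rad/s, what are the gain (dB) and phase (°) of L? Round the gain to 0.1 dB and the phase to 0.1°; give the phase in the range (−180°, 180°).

Substitute s = j2770:
Numerator: 50(j2770) + 100 = 100 + j138500
Denominator: (j2770) + 277 = 277 + j2770
|N| = √(100² + 138500²) ≈ 1.385e+05, ∠N ≈ 89.96°
|D| = √(277² + 2770²) ≈ 2783.8, ∠D ≈ 84.29°
|L| = 1.385e+05 / 2783.8 ≈ 49.752
Gain = 20 log₁₀(49.752) ≈ 33.94 dB
∠L = 89.96° − 84.29° = 5.67°

33.9 dB, 5.7°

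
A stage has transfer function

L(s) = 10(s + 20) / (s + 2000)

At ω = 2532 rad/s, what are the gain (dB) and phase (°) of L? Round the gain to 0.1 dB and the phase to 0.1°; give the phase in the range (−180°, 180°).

At s = jω = j2532:
zero (s+20): 20 + j2532 → |·| = √(20²+2532²) = √6411424 ≈ 2532.1, ∠ = arctan(2532/20) ≈ 89.55°
pole (s+2000): 2000 + j2532 → |·| = √(2000²+2532²) = √10411024 ≈ 3226.6, ∠ = arctan(2532/2000) ≈ 51.70°
|L| = 10 · 2532.1 / 3226.6 ≈ 7.8476
Gain = 20 log₁₀(7.8476) ≈ 17.89 dB
∠L = 89.55° − 51.70° = 37.85°

17.9 dB, 37.9°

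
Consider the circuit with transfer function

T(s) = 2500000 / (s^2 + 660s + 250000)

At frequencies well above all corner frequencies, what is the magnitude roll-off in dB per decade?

Each pole contributes −20 dB/decade at high frequency; each zero contributes +20 dB/decade.
Net: 0 zero(s) − 2 pole(s) → -40 dB/decade.

-40 dB/decade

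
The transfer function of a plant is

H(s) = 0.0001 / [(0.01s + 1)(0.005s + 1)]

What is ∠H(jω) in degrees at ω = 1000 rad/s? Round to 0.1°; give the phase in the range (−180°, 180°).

At ω = 1000 rad/s:
pole (1 + j1000·0.01) = 1 + j10 → |·| ≈ 10.05, ∠ ≈ 84.29°
pole (1 + j1000·0.005) = 1 + j5 → |·| ≈ 5.099, ∠ ≈ 78.69°
∠H = (0°) − (84.29° + 78.69°) = -162.98°

-163.0°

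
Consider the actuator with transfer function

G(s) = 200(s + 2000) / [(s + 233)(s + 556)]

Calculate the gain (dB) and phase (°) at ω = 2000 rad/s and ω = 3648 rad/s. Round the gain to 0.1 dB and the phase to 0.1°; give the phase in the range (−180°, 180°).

At s = jω = j2000:
zero (s+2000): 2000 + j2000 → |·| = √(2000²+2000²) = √8000000 ≈ 2828.4, ∠ = arctan(2000/2000) ≈ 45.00°
pole (s+233): 233 + j2000 → |·| = √(233²+2000²) = √4054289 ≈ 2013.5, ∠ = arctan(2000/233) ≈ 83.35°
pole (s+556): 556 + j2000 → |·| = √(556²+2000²) = √4309136 ≈ 2075.8, ∠ = arctan(2000/556) ≈ 74.46°
|G| = 200 · 2828.4 / 4.1796e+06 ≈ 0.13534
Gain = 20 log₁₀(0.13534) ≈ -17.37 dB
∠G = 45.00° − 157.81° = -112.81°

At s = jω = j3648:
zero (s+2000): 2000 + j3648 → |·| = √(2000²+3648²) = √17307904 ≈ 4160.3, ∠ = arctan(3648/2000) ≈ 61.27°
pole (s+233): 233 + j3648 → |·| = √(233²+3648²) = √13362193 ≈ 3655.4, ∠ = arctan(3648/233) ≈ 86.35°
pole (s+556): 556 + j3648 → |·| = √(556²+3648²) = √13617040 ≈ 3690.1, ∠ = arctan(3648/556) ≈ 81.33°
|G| = 200 · 4160.3 / 1.3489e+07 ≈ 0.061684
Gain = 20 log₁₀(0.061684) ≈ -24.20 dB
∠G = 61.27° − 167.68° = -106.41°

ω = 2000: -17.4 dB, -112.8°; ω = 3648: -24.2 dB, -106.4°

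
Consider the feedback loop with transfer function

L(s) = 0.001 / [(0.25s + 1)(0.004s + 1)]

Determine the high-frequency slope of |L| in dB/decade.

-40 dB/decade

Each pole contributes −20 dB/decade at high frequency; each zero contributes +20 dB/decade.
Net: 0 zero(s) − 2 pole(s) → -40 dB/decade.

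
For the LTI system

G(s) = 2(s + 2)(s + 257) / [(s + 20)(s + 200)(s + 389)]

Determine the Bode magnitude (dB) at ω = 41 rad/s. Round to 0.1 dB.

-44.6 dB

At s = jω = j41:
zero (s+2): 2 + j41 → |·| = √(2²+41²) = √1685 ≈ 41.049, ∠ = arctan(41/2) ≈ 87.21°
zero (s+257): 257 + j41 → |·| = √(257²+41²) = √67730 ≈ 260.25, ∠ = arctan(41/257) ≈ 9.06°
pole (s+20): 20 + j41 → |·| = √(20²+41²) = √2081 ≈ 45.618, ∠ = arctan(41/20) ≈ 64.00°
pole (s+200): 200 + j41 → |·| = √(200²+41²) = √41681 ≈ 204.16, ∠ = arctan(41/200) ≈ 11.59°
pole (s+389): 389 + j41 → |·| = √(389²+41²) = √153002 ≈ 391.15, ∠ = arctan(41/389) ≈ 6.02°
|G| = 2 · 10683 / 3.6429e+06 ≈ 0.0058651
Gain = 20 log₁₀(0.0058651) ≈ -44.63 dB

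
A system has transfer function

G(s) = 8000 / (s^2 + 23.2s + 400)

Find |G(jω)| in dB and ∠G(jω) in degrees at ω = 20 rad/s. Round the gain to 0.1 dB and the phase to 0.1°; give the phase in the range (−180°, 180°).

24.7 dB, -90.0°

At s = jω = j20:
quadratic: (j20)² + 23.2·j20 + 400 = 0 + j464 → |·| ≈ 464, ∠ ≈ 90.00°
|G| = 8000 / 464 ≈ 17.241
Gain = 20 log₁₀(17.241) ≈ 24.73 dB
∠G = 0.00° − 90.00° = -90.00°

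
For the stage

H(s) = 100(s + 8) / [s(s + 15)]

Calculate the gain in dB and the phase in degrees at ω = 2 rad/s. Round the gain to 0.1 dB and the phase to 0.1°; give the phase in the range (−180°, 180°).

At s = jω = j2:
zero (s+8): 8 + j2 → |·| = √(8²+2²) = √68 ≈ 8.2462, ∠ = arctan(2/8) ≈ 14.04°
pole (s+15): 15 + j2 → |·| = √(15²+2²) = √229 ≈ 15.133, ∠ = arctan(2/15) ≈ 7.59°
pole at origin: |s| = 2, ∠ = 90.00° (in denominator)
|H| = 100 · 8.2462 / 30.266 ≈ 27.246
Gain = 20 log₁₀(27.246) ≈ 28.71 dB
∠H = 14.04° − 97.59° = -83.55°

28.7 dB, -83.6°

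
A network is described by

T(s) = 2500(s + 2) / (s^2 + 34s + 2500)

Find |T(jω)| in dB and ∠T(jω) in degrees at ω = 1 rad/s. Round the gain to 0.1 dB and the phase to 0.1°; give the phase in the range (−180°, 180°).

At s = jω = j1:
zero (s+2): 2 + j1 → |·| = √(2²+1²) = √5 ≈ 2.2361, ∠ = arctan(1/2) ≈ 26.57°
quadratic: (j1)² + 34·j1 + 2500 = 2499 + j34 → |·| ≈ 2499.2, ∠ ≈ 0.78°
|T| = 2500 · 2.2361 / 2499.2 ≈ 2.2368
Gain = 20 log₁₀(2.2368) ≈ 6.99 dB
∠T = 26.57° − 0.78° = 25.79°

7.0 dB, 25.8°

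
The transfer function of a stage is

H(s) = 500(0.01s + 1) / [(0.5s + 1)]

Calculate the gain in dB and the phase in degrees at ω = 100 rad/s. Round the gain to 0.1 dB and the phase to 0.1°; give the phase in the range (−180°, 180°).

At ω = 100 rad/s:
zero (1 + j100·0.01) = 1 + j1 → |·| ≈ 1.4142, ∠ ≈ 45.00°
pole (1 + j100·0.5) = 1 + j50 → |·| ≈ 50.01, ∠ ≈ 88.85°
|H| = 500 · 1.4142 / (50.01) ≈ 14.139
Gain = 20 log₁₀(14.139) ≈ 23.01 dB
∠H = (45.00°) − (88.85°) = -43.85°

23.0 dB, -43.9°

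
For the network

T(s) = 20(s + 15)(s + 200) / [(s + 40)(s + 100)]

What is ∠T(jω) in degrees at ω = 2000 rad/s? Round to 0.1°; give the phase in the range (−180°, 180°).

At s = jω = j2000:
zero (s+15): 15 + j2000 → |·| = √(15²+2000²) = √4000225 ≈ 2000.1, ∠ = arctan(2000/15) ≈ 89.57°
zero (s+200): 200 + j2000 → |·| = √(200²+2000²) = √4040000 ≈ 2010, ∠ = arctan(2000/200) ≈ 84.29°
pole (s+40): 40 + j2000 → |·| = √(40²+2000²) = √4001600 ≈ 2000.4, ∠ = arctan(2000/40) ≈ 88.85°
pole (s+100): 100 + j2000 → |·| = √(100²+2000²) = √4010000 ≈ 2002.5, ∠ = arctan(2000/100) ≈ 87.14°
∠T = 173.86° − 175.99° = -2.13°

-2.1°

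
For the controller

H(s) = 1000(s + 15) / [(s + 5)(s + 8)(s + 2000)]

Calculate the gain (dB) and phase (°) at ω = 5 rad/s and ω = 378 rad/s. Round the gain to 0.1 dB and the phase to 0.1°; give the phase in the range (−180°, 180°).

ω = 5: -18.5 dB, -58.7°; ω = 378: -57.7 dB, -101.0°

At s = jω = j5:
zero (s+15): 15 + j5 → |·| = √(15²+5²) = √250 ≈ 15.811, ∠ = arctan(5/15) ≈ 18.43°
pole (s+5): 5 + j5 → |·| = √(5²+5²) = √50 ≈ 7.0711, ∠ = arctan(5/5) ≈ 45.00°
pole (s+8): 8 + j5 → |·| = √(8²+5²) = √89 ≈ 9.434, ∠ = arctan(5/8) ≈ 32.01°
pole (s+2000): 2000 + j5 → |·| = √(2000²+5²) = √4000025 ≈ 2000, ∠ = arctan(5/2000) ≈ 0.14°
|H| = 1000 · 15.811 / 1.3342e+05 ≈ 0.11851
Gain = 20 log₁₀(0.11851) ≈ -18.52 dB
∠H = 18.43° − 77.15° = -58.72°

At s = jω = j378:
zero (s+15): 15 + j378 → |·| = √(15²+378²) = √143109 ≈ 378.3, ∠ = arctan(378/15) ≈ 87.73°
pole (s+5): 5 + j378 → |·| = √(5²+378²) = √142909 ≈ 378.03, ∠ = arctan(378/5) ≈ 89.24°
pole (s+8): 8 + j378 → |·| = √(8²+378²) = √142948 ≈ 378.08, ∠ = arctan(378/8) ≈ 88.79°
pole (s+2000): 2000 + j378 → |·| = √(2000²+378²) = √4142884 ≈ 2035.4, ∠ = arctan(378/2000) ≈ 10.70°
|H| = 1000 · 378.3 / 2.9091e+08 ≈ 0.0013004
Gain = 20 log₁₀(0.0013004) ≈ -57.72 dB
∠H = 87.73° − 188.73° = -101.00°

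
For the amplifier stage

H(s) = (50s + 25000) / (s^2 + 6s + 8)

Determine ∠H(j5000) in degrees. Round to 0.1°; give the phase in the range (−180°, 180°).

Substitute s = j5000:
Numerator: 50(j5000) + 25000 = 25000 + j250000
Denominator: (j5000)^2 + 6(j5000) + 8 = -24999992 + j30000
|N| = √(25000² + 250000²) ≈ 2.5125e+05, ∠N ≈ 84.29°
|D| = √(24999992² + 30000²) ≈ 2.5e+07, ∠D ≈ 179.93°
∠H = 84.29° − 179.93° = -95.64°

-95.6°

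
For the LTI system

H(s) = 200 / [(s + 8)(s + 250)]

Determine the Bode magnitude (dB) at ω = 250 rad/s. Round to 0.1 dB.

-52.9 dB

At s = jω = j250:
pole (s+8): 8 + j250 → |·| = √(8²+250²) = √62564 ≈ 250.13, ∠ = arctan(250/8) ≈ 88.17°
pole (s+250): 250 + j250 → |·| = √(250²+250²) = √125000 ≈ 353.55, ∠ = arctan(250/250) ≈ 45.00°
|H| = 200 / 88433 ≈ 0.0022616
Gain = 20 log₁₀(0.0022616) ≈ -52.91 dB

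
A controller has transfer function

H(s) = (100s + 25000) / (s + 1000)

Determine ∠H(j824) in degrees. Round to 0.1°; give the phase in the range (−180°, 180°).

33.6°

Substitute s = j824:
Numerator: 100(j824) + 25000 = 25000 + j82400
Denominator: (j824) + 1000 = 1000 + j824
|N| = √(25000² + 82400²) ≈ 86109, ∠N ≈ 73.12°
|D| = √(1000² + 824²) ≈ 1295.8, ∠D ≈ 39.49°
∠H = 73.12° − 39.49° = 33.63°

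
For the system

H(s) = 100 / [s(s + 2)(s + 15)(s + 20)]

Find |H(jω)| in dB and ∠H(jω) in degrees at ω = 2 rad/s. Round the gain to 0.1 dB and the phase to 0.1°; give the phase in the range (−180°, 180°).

At s = jω = j2:
pole (s+2): 2 + j2 → |·| = √(2²+2²) = √8 ≈ 2.8284, ∠ = arctan(2/2) ≈ 45.00°
pole (s+15): 15 + j2 → |·| = √(15²+2²) = √229 ≈ 15.133, ∠ = arctan(2/15) ≈ 7.59°
pole (s+20): 20 + j2 → |·| = √(20²+2²) = √404 ≈ 20.1, ∠ = arctan(2/20) ≈ 5.71°
pole at origin: |s| = 2, ∠ = 90.00° (in denominator)
|H| = 100 / 1720.6 ≈ 0.058119
Gain = 20 log₁₀(0.058119) ≈ -24.71 dB
∠H = 0.00° − 148.30° = -148.30°

-24.7 dB, -148.3°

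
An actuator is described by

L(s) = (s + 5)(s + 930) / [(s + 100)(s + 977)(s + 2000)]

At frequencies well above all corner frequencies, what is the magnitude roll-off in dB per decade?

Each pole contributes −20 dB/decade at high frequency; each zero contributes +20 dB/decade.
Net: 2 zero(s) − 3 pole(s) → -20 dB/decade.

-20 dB/decade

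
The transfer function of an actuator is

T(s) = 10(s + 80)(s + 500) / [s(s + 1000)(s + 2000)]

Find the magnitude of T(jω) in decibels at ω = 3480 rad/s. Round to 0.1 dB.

-52.3 dB

At s = jω = j3480:
zero (s+80): 80 + j3480 → |·| = √(80²+3480²) = √12116800 ≈ 3480.9, ∠ = arctan(3480/80) ≈ 88.68°
zero (s+500): 500 + j3480 → |·| = √(500²+3480²) = √12360400 ≈ 3515.7, ∠ = arctan(3480/500) ≈ 81.82°
pole (s+1000): 1000 + j3480 → |·| = √(1000²+3480²) = √13110400 ≈ 3620.8, ∠ = arctan(3480/1000) ≈ 73.97°
pole (s+2000): 2000 + j3480 → |·| = √(2000²+3480²) = √16110400 ≈ 4013.8, ∠ = arctan(3480/2000) ≈ 60.11°
pole at origin: |s| = 3480, ∠ = 90.00° (in denominator)
|T| = 10 · 1.2238e+07 / 5.0575e+10 ≈ 0.0024198
Gain = 20 log₁₀(0.0024198) ≈ -52.32 dB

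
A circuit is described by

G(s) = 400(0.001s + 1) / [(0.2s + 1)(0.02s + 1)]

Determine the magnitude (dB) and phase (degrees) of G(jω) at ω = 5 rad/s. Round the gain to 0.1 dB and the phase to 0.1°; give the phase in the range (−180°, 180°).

At ω = 5 rad/s:
zero (1 + j5·0.001) = 1 + j0.005 → |·| ≈ 1, ∠ ≈ 0.29°
pole (1 + j5·0.2) = 1 + j1 → |·| ≈ 1.4142, ∠ ≈ 45.00°
pole (1 + j5·0.02) = 1 + j0.1 → |·| ≈ 1.005, ∠ ≈ 5.71°
|G| = 400 · 1 / (1.4142 · 1.005) ≈ 281.44
Gain = 20 log₁₀(281.44) ≈ 48.99 dB
∠G = (0.29°) − (45.00° + 5.71°) = -50.42°

49.0 dB, -50.4°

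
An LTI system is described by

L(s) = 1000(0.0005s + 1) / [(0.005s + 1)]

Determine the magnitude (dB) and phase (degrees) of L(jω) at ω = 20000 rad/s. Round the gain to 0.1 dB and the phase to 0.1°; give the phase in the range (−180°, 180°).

40.0 dB, -5.1°

At ω = 20000 rad/s:
zero (1 + j20000·0.0005) = 1 + j10 → |·| ≈ 10.05, ∠ ≈ 84.29°
pole (1 + j20000·0.005) = 1 + j100 → |·| ≈ 100, ∠ ≈ 89.43°
|L| = 1000 · 10.05 / (100) ≈ 100.5
Gain = 20 log₁₀(100.5) ≈ 40.04 dB
∠L = (84.29°) − (89.43°) = -5.14°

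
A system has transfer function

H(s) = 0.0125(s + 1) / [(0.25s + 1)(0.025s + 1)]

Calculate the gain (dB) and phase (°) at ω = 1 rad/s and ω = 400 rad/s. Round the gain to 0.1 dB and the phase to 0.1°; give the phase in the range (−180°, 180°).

ω = 1: -35.3 dB, 29.5°; ω = 400: -46.1 dB, -83.9°

At ω = 1 rad/s:
zero (1 + j1·1) = 1 + j1 → |·| ≈ 1.4142, ∠ ≈ 45.00°
pole (1 + j1·0.25) = 1 + j0.25 → |·| ≈ 1.0308, ∠ ≈ 14.04°
pole (1 + j1·0.025) = 1 + j0.025 → |·| ≈ 1.0003, ∠ ≈ 1.43°
|H| = 0.0125 · 1.4142 / (1.0308 · 1.0003) ≈ 0.017144
Gain = 20 log₁₀(0.017144) ≈ -35.32 dB
∠H = (45.00°) − (14.04° + 1.43°) = 29.53°

At ω = 400 rad/s:
zero (1 + j400·1) = 1 + j400 → |·| ≈ 400, ∠ ≈ 89.86°
pole (1 + j400·0.25) = 1 + j100 → |·| ≈ 100, ∠ ≈ 89.43°
pole (1 + j400·0.025) = 1 + j10 → |·| ≈ 10.05, ∠ ≈ 84.29°
|H| = 0.0125 · 400 / (100 · 10.05) ≈ 0.0049751
Gain = 20 log₁₀(0.0049751) ≈ -46.06 dB
∠H = (89.86°) − (89.43° + 84.29°) = -83.86°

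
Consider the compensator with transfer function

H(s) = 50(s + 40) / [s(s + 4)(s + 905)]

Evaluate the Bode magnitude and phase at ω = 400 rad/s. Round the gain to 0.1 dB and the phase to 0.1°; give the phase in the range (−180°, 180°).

At s = jω = j400:
zero (s+40): 40 + j400 → |·| = √(40²+400²) = √161600 ≈ 402, ∠ = arctan(400/40) ≈ 84.29°
pole (s+4): 4 + j400 → |·| = √(4²+400²) = √160016 ≈ 400.02, ∠ = arctan(400/4) ≈ 89.43°
pole (s+905): 905 + j400 → |·| = √(905²+400²) = √979025 ≈ 989.46, ∠ = arctan(400/905) ≈ 23.84°
pole at origin: |s| = 400, ∠ = 90.00° (in denominator)
|H| = 50 · 402 / 1.5832e+08 ≈ 0.00012696
Gain = 20 log₁₀(0.00012696) ≈ -77.93 dB
∠H = 84.29° − 203.27° = -118.98°

-77.9 dB, -119.0°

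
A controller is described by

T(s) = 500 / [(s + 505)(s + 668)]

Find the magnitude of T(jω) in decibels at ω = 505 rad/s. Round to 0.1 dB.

-61.6 dB

At s = jω = j505:
pole (s+505): 505 + j505 → |·| = √(505²+505²) = √510050 ≈ 714.18, ∠ = arctan(505/505) ≈ 45.00°
pole (s+668): 668 + j505 → |·| = √(668²+505²) = √701249 ≈ 837.41, ∠ = arctan(505/668) ≈ 37.09°
|T| = 500 / 5.9806e+05 ≈ 0.00083604
Gain = 20 log₁₀(0.00083604) ≈ -61.56 dB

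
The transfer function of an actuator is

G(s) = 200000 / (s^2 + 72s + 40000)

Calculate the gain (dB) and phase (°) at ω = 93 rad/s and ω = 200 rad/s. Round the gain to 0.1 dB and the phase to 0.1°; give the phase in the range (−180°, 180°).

ω = 93: 15.9 dB, -12.1°; ω = 200: 22.9 dB, -90.0°

At s = jω = j93:
quadratic: (j93)² + 72·j93 + 40000 = 31351 + j6696 → |·| ≈ 32058, ∠ ≈ 12.06°
|G| = 200000 / 32058 ≈ 6.2387
Gain = 20 log₁₀(6.2387) ≈ 15.90 dB
∠G = 0.00° − 12.06° = -12.06°

At s = jω = j200:
quadratic: (j200)² + 72·j200 + 40000 = 0 + j14400 → |·| ≈ 14400, ∠ ≈ 90.00°
|G| = 200000 / 14400 ≈ 13.889
Gain = 20 log₁₀(13.889) ≈ 22.85 dB
∠G = 0.00° − 90.00° = -90.00°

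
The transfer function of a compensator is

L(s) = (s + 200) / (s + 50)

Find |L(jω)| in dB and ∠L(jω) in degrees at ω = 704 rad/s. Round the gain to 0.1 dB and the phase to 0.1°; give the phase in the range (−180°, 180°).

At s = jω = j704:
zero (s+200): 200 + j704 → |·| = √(200²+704²) = √535616 ≈ 731.86, ∠ = arctan(704/200) ≈ 74.14°
pole (s+50): 50 + j704 → |·| = √(50²+704²) = √498116 ≈ 705.77, ∠ = arctan(704/50) ≈ 85.94°
|L| = 1 · 731.86 / 705.77 ≈ 1.037
Gain = 20 log₁₀(1.037) ≈ 0.32 dB
∠L = 74.14° − 85.94° = -11.80°

0.3 dB, -11.8°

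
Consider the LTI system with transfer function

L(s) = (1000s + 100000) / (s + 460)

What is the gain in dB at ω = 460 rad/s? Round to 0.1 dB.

Substitute s = j460:
Numerator: 1000(j460) + 100000 = 100000 + j460000
Denominator: (j460) + 460 = 460 + j460
|N| = √(100000² + 460000²) ≈ 4.7074e+05, ∠N ≈ 77.74°
|D| = √(460² + 460²) ≈ 650.54, ∠D ≈ 45.00°
|L| = 4.7074e+05 / 650.54 ≈ 723.61
Gain = 20 log₁₀(723.61) ≈ 57.19 dB

57.2 dB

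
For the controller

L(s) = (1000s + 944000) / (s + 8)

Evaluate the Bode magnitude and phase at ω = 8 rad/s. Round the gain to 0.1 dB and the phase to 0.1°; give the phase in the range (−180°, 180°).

Substitute s = j8:
Numerator: 1000(j8) + 944000 = 944000 + j8000
Denominator: (j8) + 8 = 8 + j8
|N| = √(944000² + 8000²) ≈ 9.4403e+05, ∠N ≈ 0.49°
|D| = √(8² + 8²) ≈ 11.314, ∠D ≈ 45.00°
|L| = 9.4403e+05 / 11.314 ≈ 83439
Gain = 20 log₁₀(83439) ≈ 98.43 dB
∠L = 0.49° − 45.00° = -44.51°

98.4 dB, -44.5°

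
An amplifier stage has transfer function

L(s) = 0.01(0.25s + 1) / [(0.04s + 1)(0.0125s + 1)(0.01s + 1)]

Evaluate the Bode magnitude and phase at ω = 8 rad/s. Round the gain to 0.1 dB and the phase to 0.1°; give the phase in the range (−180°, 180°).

At ω = 8 rad/s:
zero (1 + j8·0.25) = 1 + j2 → |·| ≈ 2.2361, ∠ ≈ 63.43°
pole (1 + j8·0.04) = 1 + j0.32 → |·| ≈ 1.05, ∠ ≈ 17.74°
pole (1 + j8·0.0125) = 1 + j0.1 → |·| ≈ 1.005, ∠ ≈ 5.71°
pole (1 + j8·0.01) = 1 + j0.08 → |·| ≈ 1.0032, ∠ ≈ 4.57°
|L| = 0.01 · 2.2361 / (1.05 · 1.005 · 1.0032) ≈ 0.021123
Gain = 20 log₁₀(0.021123) ≈ -33.50 dB
∠L = (63.43°) − (17.74° + 5.71° + 4.57°) = 35.41°

-33.5 dB, 35.4°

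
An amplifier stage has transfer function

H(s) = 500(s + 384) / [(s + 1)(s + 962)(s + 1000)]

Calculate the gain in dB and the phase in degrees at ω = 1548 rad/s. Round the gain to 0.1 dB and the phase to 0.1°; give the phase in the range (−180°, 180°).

-76.3 dB, -129.2°

At s = jω = j1548:
zero (s+384): 384 + j1548 → |·| = √(384²+1548²) = √2543760 ≈ 1594.9, ∠ = arctan(1548/384) ≈ 76.07°
pole (s+1): 1 + j1548 → |·| = √(1²+1548²) = √2396305 ≈ 1548, ∠ = arctan(1548/1) ≈ 89.96°
pole (s+962): 962 + j1548 → |·| = √(962²+1548²) = √3321748 ≈ 1822.6, ∠ = arctan(1548/962) ≈ 58.14°
pole (s+1000): 1000 + j1548 → |·| = √(1000²+1548²) = √3396304 ≈ 1842.9, ∠ = arctan(1548/1000) ≈ 57.14°
|H| = 500 · 1594.9 / 5.1995e+09 ≈ 0.00015337
Gain = 20 log₁₀(0.00015337) ≈ -76.29 dB
∠H = 76.07° − 205.24° = -129.17°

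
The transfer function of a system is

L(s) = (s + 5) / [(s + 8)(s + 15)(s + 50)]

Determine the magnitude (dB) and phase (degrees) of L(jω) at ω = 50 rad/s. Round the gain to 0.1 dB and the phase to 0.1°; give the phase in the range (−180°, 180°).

-71.4 dB, -114.9°

At s = jω = j50:
zero (s+5): 5 + j50 → |·| = √(5²+50²) = √2525 ≈ 50.249, ∠ = arctan(50/5) ≈ 84.29°
pole (s+8): 8 + j50 → |·| = √(8²+50²) = √2564 ≈ 50.636, ∠ = arctan(50/8) ≈ 80.91°
pole (s+15): 15 + j50 → |·| = √(15²+50²) = √2725 ≈ 52.202, ∠ = arctan(50/15) ≈ 73.30°
pole (s+50): 50 + j50 → |·| = √(50²+50²) = √5000 ≈ 70.711, ∠ = arctan(50/50) ≈ 45.00°
|L| = 1 · 50.249 / 1.8691e+05 ≈ 0.00026884
Gain = 20 log₁₀(0.00026884) ≈ -71.41 dB
∠L = 84.29° − 199.21° = -114.92°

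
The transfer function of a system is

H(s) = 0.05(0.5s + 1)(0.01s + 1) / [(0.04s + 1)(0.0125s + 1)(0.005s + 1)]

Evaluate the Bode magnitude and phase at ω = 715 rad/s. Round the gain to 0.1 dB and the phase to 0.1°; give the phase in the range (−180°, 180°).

-17.4 dB, -74.1°

At ω = 715 rad/s:
zero (1 + j715·0.5) = 1 + j357.5 → |·| ≈ 357.5, ∠ ≈ 89.84°
zero (1 + j715·0.01) = 1 + j7.15 → |·| ≈ 7.2196, ∠ ≈ 82.04°
pole (1 + j715·0.04) = 1 + j28.6 → |·| ≈ 28.617, ∠ ≈ 88.00°
pole (1 + j715·0.0125) = 1 + j8.9375 → |·| ≈ 8.9933, ∠ ≈ 83.62°
pole (1 + j715·0.005) = 1 + j3.575 → |·| ≈ 3.7122, ∠ ≈ 74.37°
|H| = 0.05 · 357.5 · 7.2196 / (28.617 · 8.9933 · 3.7122) ≈ 0.13508
Gain = 20 log₁₀(0.13508) ≈ -17.39 dB
∠H = (89.84° + 82.04°) − (88.00° + 83.62° + 74.37°) = -74.11°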